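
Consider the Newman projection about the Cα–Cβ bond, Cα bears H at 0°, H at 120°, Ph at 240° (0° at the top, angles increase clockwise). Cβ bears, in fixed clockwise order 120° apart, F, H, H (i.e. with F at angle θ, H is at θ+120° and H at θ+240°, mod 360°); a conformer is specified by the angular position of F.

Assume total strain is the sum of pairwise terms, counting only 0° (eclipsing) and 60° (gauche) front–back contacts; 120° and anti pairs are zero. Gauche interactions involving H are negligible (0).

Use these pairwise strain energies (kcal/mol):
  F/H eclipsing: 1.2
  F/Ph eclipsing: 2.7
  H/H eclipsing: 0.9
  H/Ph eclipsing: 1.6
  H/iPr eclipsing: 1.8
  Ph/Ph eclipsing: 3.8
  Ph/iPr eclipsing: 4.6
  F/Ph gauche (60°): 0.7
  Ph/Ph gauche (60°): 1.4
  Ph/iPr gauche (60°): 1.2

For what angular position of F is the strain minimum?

F at 0° (eclipsed): H(0°)/F(0°) eclipsed 1.2; H(120°)/H(120°) eclipsed 0.9; Ph(240°)/H(240°) eclipsed 1.6 → 3.7 kcal/mol.
F at 60° (staggered): no non-H gauche contacts → 0.0 kcal/mol.
F at 120° (eclipsed): H(0°)/H(0°) eclipsed 0.9; H(120°)/F(120°) eclipsed 1.2; Ph(240°)/H(240°) eclipsed 1.6 → 3.7 kcal/mol.
F at 180° (staggered): Ph(240°)/F(180°) gauche 0.7 → 0.7 kcal/mol.
F at 240° (eclipsed): H(0°)/H(0°) eclipsed 0.9; H(120°)/H(120°) eclipsed 0.9; Ph(240°)/F(240°) eclipsed 2.7 → 4.5 kcal/mol.
F at 300° (staggered): Ph(240°)/F(300°) gauche 0.7 → 0.7 kcal/mol.
The minimum (0.0 kcal/mol) occurs with F at 60°.

60°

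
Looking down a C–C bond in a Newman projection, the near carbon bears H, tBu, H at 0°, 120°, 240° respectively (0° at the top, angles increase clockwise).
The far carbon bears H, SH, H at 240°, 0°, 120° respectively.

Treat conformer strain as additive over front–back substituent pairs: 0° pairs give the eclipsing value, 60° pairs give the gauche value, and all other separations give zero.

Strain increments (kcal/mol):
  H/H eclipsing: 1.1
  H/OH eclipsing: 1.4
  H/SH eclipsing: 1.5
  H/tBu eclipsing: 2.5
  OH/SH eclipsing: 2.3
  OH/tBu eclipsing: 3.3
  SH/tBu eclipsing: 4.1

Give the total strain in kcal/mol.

This conformer is eclipsed. H at 0° is eclipsed with SH at 0° (1.5); tBu at 120° is eclipsed with H at 120° (2.5); H at 240° is eclipsed with H at 240° (1.1). Total 5.1 kcal/mol.

5.1 kcal/mol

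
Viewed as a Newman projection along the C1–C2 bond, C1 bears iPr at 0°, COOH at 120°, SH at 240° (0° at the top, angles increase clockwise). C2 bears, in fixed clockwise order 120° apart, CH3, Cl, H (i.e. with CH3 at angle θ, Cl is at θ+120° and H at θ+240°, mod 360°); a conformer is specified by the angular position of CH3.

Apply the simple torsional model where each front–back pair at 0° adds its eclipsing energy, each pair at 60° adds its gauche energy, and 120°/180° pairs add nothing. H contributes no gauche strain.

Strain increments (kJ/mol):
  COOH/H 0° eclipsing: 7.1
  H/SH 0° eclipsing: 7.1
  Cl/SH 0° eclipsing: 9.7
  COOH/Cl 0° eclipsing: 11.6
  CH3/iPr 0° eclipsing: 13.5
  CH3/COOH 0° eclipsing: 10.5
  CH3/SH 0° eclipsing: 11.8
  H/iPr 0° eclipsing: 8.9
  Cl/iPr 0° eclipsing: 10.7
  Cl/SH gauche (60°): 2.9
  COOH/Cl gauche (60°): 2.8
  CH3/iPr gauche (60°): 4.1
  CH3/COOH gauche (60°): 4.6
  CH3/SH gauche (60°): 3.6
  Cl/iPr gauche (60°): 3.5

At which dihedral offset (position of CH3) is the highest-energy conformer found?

CH3 at 0° is eclipsed. iPr at 0° is eclipsed with CH3 at 0° (13.5); COOH at 120° is eclipsed with Cl at 120° (11.6); SH at 240° is eclipsed with H at 240° (7.1). Total 32.2 kJ/mol.
CH3 at 60° is staggered. iPr at 0° is gauche with CH3 at 60° (4.1); COOH at 120° is gauche with CH3 at 60° (4.6); COOH at 120° is gauche with Cl at 180° (2.8); SH at 240° is gauche with Cl at 180° (2.9). Total 14.4 kJ/mol.
CH3 at 120° is eclipsed. iPr at 0° is eclipsed with H at 0° (8.9); COOH at 120° is eclipsed with CH3 at 120° (10.5); SH at 240° is eclipsed with Cl at 240° (9.7). Total 29.1 kJ/mol.
CH3 at 180° is staggered. iPr at 0° is gauche with Cl at 300° (3.5); COOH at 120° is gauche with CH3 at 180° (4.6); SH at 240° is gauche with CH3 at 180° (3.6); SH at 240° is gauche with Cl at 300° (2.9). Total 14.6 kJ/mol.
CH3 at 240° is eclipsed. iPr at 0° is eclipsed with Cl at 0° (10.7); COOH at 120° is eclipsed with H at 120° (7.1); SH at 240° is eclipsed with CH3 at 240° (11.8). Total 29.6 kJ/mol.
CH3 at 300° is staggered. iPr at 0° is gauche with CH3 at 300° (4.1); iPr at 0° is gauche with Cl at 60° (3.5); COOH at 120° is gauche with Cl at 60° (2.8); SH at 240° is gauche with CH3 at 300° (3.6). Total 14.0 kJ/mol.
The maximum (32.2 kJ/mol) occurs with CH3 at 0°.

0°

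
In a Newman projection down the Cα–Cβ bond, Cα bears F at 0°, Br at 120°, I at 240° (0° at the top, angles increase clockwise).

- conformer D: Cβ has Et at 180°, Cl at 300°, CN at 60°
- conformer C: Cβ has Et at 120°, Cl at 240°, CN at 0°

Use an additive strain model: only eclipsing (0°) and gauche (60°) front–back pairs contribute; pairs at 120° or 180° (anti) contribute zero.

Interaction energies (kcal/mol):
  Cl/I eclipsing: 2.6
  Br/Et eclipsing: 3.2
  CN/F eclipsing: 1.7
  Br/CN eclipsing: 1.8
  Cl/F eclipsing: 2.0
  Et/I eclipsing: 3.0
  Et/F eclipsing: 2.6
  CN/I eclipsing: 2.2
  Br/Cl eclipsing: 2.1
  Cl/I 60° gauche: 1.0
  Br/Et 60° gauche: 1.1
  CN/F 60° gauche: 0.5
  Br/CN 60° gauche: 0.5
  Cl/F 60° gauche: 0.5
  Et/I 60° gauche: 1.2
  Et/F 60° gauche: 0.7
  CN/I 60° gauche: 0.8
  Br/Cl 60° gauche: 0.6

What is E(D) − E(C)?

D (staggered): F–Cl gauche, F–CN gauche, Br–Et gauche, Br–CN gauche, I–Et gauche, I–Cl gauche; 0.5 + 0.5 + 1.1 + 0.5 + 1.2 + 1.0 = 4.8 kcal/mol.
C (eclipsed): F–CN eclipsed, Br–Et eclipsed, I–Cl eclipsed; 1.7 + 3.2 + 2.6 = 7.5 kcal/mol.
E(D) − E(C) = 4.8 − 7.5 = -2.7 kcal/mol.

-2.7 kcal/mol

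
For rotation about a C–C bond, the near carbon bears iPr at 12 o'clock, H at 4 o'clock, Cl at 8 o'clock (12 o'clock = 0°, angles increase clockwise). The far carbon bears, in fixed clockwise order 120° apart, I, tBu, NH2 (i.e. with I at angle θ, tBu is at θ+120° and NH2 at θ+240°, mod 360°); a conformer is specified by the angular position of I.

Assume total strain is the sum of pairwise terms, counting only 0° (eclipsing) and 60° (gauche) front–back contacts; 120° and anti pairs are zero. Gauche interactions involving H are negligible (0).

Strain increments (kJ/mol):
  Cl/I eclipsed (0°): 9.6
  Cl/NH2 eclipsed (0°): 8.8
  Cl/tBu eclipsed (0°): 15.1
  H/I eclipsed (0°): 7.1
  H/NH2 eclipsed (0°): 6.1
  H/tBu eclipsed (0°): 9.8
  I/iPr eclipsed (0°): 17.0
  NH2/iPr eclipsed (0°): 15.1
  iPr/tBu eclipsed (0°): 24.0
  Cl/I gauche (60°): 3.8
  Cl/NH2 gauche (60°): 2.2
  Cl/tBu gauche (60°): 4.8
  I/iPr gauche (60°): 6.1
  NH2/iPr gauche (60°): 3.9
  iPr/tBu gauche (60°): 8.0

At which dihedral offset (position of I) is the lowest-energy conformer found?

60°

I at 0° (eclipsed): iPr–I eclipsed, H–tBu eclipsed, Cl–NH2 eclipsed; 17.0 + 9.8 + 8.8 = 35.6 kJ/mol.
I at 60° (staggered): iPr–I gauche, iPr–NH2 gauche, Cl–tBu gauche, Cl–NH2 gauche; 6.1 + 3.9 + 4.8 + 2.2 = 17.0 kJ/mol.
I at 120° (eclipsed): iPr–NH2 eclipsed, H–I eclipsed, Cl–tBu eclipsed; 15.1 + 7.1 + 15.1 = 37.3 kJ/mol.
I at 180° (staggered): iPr–tBu gauche, iPr–NH2 gauche, Cl–I gauche, Cl–tBu gauche; 8.0 + 3.9 + 3.8 + 4.8 = 20.5 kJ/mol.
I at 240° (eclipsed): iPr–tBu eclipsed, H–NH2 eclipsed, Cl–I eclipsed; 24.0 + 6.1 + 9.6 = 39.7 kJ/mol.
I at 300° (staggered): iPr–I gauche, iPr–tBu gauche, Cl–I gauche, Cl–NH2 gauche; 6.1 + 8.0 + 3.8 + 2.2 = 20.1 kJ/mol.
The minimum (17.0 kJ/mol) occurs with I at 60°.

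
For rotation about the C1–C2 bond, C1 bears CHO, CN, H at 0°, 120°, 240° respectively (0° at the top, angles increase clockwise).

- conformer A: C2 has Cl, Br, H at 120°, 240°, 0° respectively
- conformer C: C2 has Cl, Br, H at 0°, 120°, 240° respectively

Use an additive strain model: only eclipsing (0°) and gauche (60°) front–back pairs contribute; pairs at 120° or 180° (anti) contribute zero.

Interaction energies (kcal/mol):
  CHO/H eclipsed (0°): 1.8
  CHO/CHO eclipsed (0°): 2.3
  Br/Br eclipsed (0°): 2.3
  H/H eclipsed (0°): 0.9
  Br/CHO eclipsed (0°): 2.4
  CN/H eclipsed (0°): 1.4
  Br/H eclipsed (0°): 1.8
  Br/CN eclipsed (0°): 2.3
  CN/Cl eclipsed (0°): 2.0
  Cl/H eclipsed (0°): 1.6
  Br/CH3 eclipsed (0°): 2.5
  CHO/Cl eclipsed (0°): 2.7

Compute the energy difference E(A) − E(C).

A (eclipsed): CHO(0°)/H(0°) eclipsed 1.8; CN(120°)/Cl(120°) eclipsed 2.0; H(240°)/Br(240°) eclipsed 1.8 → 5.6 kcal/mol.
C (eclipsed): CHO(0°)/Cl(0°) eclipsed 2.7; CN(120°)/Br(120°) eclipsed 2.3; H(240°)/H(240°) eclipsed 0.9 → 5.9 kcal/mol.
E(A) − E(C) = 5.6 − 5.9 = -0.3 kcal/mol.

-0.3 kcal/mol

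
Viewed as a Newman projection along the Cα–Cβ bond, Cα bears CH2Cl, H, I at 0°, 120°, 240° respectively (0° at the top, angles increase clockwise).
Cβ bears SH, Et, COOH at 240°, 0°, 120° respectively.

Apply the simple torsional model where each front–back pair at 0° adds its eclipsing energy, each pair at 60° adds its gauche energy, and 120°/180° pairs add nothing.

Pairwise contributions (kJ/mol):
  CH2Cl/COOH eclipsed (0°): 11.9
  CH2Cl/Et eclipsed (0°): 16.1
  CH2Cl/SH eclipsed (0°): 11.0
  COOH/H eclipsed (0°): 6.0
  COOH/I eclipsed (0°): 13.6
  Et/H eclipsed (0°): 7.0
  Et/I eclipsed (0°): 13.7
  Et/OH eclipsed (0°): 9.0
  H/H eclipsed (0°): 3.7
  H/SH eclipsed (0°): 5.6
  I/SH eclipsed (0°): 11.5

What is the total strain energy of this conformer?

33.6 kJ/mol

This conformer (eclipsed): CH2Cl–Et eclipsed, H–COOH eclipsed, I–SH eclipsed; 16.1 + 6.0 + 11.5 = 33.6 kJ/mol.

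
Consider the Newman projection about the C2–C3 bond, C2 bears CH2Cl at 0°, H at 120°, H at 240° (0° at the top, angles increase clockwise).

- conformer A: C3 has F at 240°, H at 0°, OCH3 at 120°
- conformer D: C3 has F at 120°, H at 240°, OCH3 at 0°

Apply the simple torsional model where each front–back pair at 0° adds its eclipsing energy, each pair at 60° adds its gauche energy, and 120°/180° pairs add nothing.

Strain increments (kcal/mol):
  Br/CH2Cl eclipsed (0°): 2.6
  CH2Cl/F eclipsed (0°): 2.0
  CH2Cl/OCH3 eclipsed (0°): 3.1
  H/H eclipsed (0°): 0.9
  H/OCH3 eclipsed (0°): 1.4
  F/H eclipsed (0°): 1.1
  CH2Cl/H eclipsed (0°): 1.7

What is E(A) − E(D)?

-0.9 kcal/mol

A (eclipsed): CH2Cl(0°)/H(0°) eclipsed 1.7; H(120°)/OCH3(120°) eclipsed 1.4; H(240°)/F(240°) eclipsed 1.1 → 4.2 kcal/mol.
D (eclipsed): CH2Cl(0°)/OCH3(0°) eclipsed 3.1; H(120°)/F(120°) eclipsed 1.1; H(240°)/H(240°) eclipsed 0.9 → 5.1 kcal/mol.
E(A) − E(D) = 4.2 − 5.1 = -0.9 kcal/mol.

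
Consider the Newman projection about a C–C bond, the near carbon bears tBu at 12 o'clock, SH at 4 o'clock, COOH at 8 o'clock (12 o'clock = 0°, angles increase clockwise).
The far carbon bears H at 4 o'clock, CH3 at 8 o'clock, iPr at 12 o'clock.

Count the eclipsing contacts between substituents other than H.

2

Non-H eclipsing pairs: tBu(0°)/iPr(0°); COOH(240°)/CH3(240°) — 2 interactions.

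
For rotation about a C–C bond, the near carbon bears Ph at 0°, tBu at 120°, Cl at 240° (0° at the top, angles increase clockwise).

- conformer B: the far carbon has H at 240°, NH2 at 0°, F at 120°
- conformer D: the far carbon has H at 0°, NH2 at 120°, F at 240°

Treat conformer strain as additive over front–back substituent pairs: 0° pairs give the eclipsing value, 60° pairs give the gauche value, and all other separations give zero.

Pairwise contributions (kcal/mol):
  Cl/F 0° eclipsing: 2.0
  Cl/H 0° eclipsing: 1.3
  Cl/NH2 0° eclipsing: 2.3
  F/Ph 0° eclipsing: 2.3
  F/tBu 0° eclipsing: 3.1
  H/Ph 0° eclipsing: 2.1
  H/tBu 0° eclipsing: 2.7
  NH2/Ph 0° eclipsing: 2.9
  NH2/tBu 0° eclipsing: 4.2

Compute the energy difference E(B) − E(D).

-1.0 kcal/mol

B (eclipsed): Ph(0°)/NH2(0°) eclipsed 2.9; tBu(120°)/F(120°) eclipsed 3.1; Cl(240°)/H(240°) eclipsed 1.3 → 7.3 kcal/mol.
D (eclipsed): Ph(0°)/H(0°) eclipsed 2.1; tBu(120°)/NH2(120°) eclipsed 4.2; Cl(240°)/F(240°) eclipsed 2.0 → 8.3 kcal/mol.
E(B) − E(D) = 7.3 − 8.3 = -1.0 kcal/mol.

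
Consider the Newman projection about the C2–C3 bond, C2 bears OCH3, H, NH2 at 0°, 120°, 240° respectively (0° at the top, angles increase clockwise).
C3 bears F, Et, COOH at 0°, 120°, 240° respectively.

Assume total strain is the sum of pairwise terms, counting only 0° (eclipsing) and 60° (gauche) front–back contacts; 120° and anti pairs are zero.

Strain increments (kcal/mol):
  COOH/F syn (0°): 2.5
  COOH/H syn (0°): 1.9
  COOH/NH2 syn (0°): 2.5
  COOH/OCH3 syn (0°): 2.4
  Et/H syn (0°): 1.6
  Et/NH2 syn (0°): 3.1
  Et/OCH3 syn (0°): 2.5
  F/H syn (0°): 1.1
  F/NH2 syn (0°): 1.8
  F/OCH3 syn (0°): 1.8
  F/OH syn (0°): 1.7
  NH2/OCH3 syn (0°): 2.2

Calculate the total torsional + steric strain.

5.9 kcal/mol

This conformer (eclipsed): OCH3(0°)/F(0°) eclipsed 1.8; H(120°)/Et(120°) eclipsed 1.6; NH2(240°)/COOH(240°) eclipsed 2.5 → 5.9 kcal/mol.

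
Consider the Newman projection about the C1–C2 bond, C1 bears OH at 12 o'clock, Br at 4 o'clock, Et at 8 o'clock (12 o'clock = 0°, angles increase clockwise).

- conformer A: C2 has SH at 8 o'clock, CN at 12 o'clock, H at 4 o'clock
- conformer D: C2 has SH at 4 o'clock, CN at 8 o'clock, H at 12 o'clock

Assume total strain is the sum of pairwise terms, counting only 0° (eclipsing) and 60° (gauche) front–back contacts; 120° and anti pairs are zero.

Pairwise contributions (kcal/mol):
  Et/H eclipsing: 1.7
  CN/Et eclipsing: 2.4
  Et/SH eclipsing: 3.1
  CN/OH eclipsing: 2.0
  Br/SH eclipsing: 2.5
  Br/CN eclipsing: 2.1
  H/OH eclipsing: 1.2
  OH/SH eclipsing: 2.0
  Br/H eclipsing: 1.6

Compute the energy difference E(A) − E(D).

A (eclipsed): OH–CN eclipsed, Br–H eclipsed, Et–SH eclipsed; 2.0 + 1.6 + 3.1 = 6.7 kcal/mol.
D (eclipsed): OH–H eclipsed, Br–SH eclipsed, Et–CN eclipsed; 1.2 + 2.5 + 2.4 = 6.1 kcal/mol.
E(A) − E(D) = 6.7 − 6.1 = +0.6 kcal/mol.

+0.6 kcal/mol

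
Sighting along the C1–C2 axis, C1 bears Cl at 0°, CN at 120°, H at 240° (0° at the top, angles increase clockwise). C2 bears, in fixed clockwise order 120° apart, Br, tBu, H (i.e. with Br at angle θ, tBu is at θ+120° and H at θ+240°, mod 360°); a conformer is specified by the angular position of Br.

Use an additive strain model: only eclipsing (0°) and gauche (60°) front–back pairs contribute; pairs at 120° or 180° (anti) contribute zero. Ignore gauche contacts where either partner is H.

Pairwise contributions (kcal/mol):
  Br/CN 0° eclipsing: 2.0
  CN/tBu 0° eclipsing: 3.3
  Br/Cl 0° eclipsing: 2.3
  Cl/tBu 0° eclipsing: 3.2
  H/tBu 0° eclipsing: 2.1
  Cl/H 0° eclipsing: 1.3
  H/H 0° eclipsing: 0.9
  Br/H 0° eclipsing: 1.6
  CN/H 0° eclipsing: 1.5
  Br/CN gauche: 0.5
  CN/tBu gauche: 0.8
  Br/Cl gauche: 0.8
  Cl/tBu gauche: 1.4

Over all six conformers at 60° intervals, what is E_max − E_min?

Br at 0° (eclipsed): Cl(0°)/Br(0°) eclipsed 2.3; CN(120°)/tBu(120°) eclipsed 3.3; H(240°)/H(240°) eclipsed 0.9 → 6.5 kcal/mol.
Br at 60° (staggered): Cl(0°)/Br(60°) gauche 0.8; CN(120°)/Br(60°) gauche 0.5; CN(120°)/tBu(180°) gauche 0.8 → 2.1 kcal/mol.
Br at 120° (eclipsed): Cl(0°)/H(0°) eclipsed 1.3; CN(120°)/Br(120°) eclipsed 2.0; H(240°)/tBu(240°) eclipsed 2.1 → 5.4 kcal/mol.
Br at 180° (staggered): Cl(0°)/tBu(300°) gauche 1.4; CN(120°)/Br(180°) gauche 0.5 → 1.9 kcal/mol.
Br at 240° (eclipsed): Cl(0°)/tBu(0°) eclipsed 3.2; CN(120°)/H(120°) eclipsed 1.5; H(240°)/Br(240°) eclipsed 1.6 → 6.3 kcal/mol.
Br at 300° (staggered): Cl(0°)/Br(300°) gauche 0.8; Cl(0°)/tBu(60°) gauche 1.4; CN(120°)/tBu(60°) gauche 0.8 → 3.0 kcal/mol.
Max at 0° (6.5 kcal/mol), min at 180° (1.9 kcal/mol); barrier = 4.6 kcal/mol.

4.6 kcal/mol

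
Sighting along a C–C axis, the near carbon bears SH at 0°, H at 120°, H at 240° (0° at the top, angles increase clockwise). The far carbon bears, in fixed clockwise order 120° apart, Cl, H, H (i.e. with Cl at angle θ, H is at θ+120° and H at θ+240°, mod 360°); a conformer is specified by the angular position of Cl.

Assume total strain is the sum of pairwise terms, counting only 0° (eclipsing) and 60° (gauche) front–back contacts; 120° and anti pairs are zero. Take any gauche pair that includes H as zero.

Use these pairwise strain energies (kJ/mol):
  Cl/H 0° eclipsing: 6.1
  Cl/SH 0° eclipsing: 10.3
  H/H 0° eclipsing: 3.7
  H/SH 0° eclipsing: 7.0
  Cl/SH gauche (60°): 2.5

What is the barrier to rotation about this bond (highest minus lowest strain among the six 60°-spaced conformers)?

Cl at 0° (eclipsed): SH(0°)/Cl(0°) eclipsed 10.3; H(120°)/H(120°) eclipsed 3.7; H(240°)/H(240°) eclipsed 3.7 → 17.7 kJ/mol.
Cl at 60° (staggered): SH(0°)/Cl(60°) gauche 2.5 → 2.5 kJ/mol.
Cl at 120° (eclipsed): SH(0°)/H(0°) eclipsed 7.0; H(120°)/Cl(120°) eclipsed 6.1; H(240°)/H(240°) eclipsed 3.7 → 16.8 kJ/mol.
Cl at 180° (staggered): no non-H gauche contacts → 0.0 kJ/mol.
Cl at 240° (eclipsed): SH(0°)/H(0°) eclipsed 7.0; H(120°)/H(120°) eclipsed 3.7; H(240°)/Cl(240°) eclipsed 6.1 → 16.8 kJ/mol.
Cl at 300° (staggered): SH(0°)/Cl(300°) gauche 2.5 → 2.5 kJ/mol.
Max at 0° (17.7 kJ/mol), min at 180° (0.0 kJ/mol); barrier = 17.7 kJ/mol.

17.7 kJ/mol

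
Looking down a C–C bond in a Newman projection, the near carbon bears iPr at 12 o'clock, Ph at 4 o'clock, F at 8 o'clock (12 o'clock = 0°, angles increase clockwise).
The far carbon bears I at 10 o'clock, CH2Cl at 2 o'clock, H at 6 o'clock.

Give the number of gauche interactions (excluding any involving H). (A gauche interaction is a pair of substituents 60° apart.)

Non-H gauche pairs: iPr(0°)/I(300°); iPr(0°)/CH2Cl(60°); Ph(120°)/CH2Cl(60°); F(240°)/I(300°) — 4 interactions.

4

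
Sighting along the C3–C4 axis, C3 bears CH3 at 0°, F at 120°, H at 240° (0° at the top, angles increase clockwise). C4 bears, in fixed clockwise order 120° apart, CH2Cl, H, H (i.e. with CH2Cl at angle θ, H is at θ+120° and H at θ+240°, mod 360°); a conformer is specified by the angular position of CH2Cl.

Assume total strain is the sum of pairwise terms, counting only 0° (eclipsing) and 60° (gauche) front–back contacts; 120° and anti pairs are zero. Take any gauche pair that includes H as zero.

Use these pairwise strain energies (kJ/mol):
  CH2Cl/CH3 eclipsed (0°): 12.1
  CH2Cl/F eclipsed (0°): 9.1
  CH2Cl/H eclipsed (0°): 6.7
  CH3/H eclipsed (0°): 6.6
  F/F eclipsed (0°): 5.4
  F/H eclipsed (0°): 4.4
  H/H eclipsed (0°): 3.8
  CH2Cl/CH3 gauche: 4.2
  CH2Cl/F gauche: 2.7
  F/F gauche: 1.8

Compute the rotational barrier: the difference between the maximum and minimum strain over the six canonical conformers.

17.6 kJ/mol

CH2Cl at 0° (eclipsed): CH3(0°)/CH2Cl(0°) eclipsed 12.1; F(120°)/H(120°) eclipsed 4.4; H(240°)/H(240°) eclipsed 3.8 → 20.3 kJ/mol.
CH2Cl at 60° (staggered): CH3(0°)/CH2Cl(60°) gauche 4.2; F(120°)/CH2Cl(60°) gauche 2.7 → 6.9 kJ/mol.
CH2Cl at 120° (eclipsed): CH3(0°)/H(0°) eclipsed 6.6; F(120°)/CH2Cl(120°) eclipsed 9.1; H(240°)/H(240°) eclipsed 3.8 → 19.5 kJ/mol.
CH2Cl at 180° (staggered): F(120°)/CH2Cl(180°) gauche 2.7 → 2.7 kJ/mol.
CH2Cl at 240° (eclipsed): CH3(0°)/H(0°) eclipsed 6.6; F(120°)/H(120°) eclipsed 4.4; H(240°)/CH2Cl(240°) eclipsed 6.7 → 17.7 kJ/mol.
CH2Cl at 300° (staggered): CH3(0°)/CH2Cl(300°) gauche 4.2 → 4.2 kJ/mol.
Max at 0° (20.3 kJ/mol), min at 180° (2.7 kJ/mol); barrier = 17.6 kJ/mol.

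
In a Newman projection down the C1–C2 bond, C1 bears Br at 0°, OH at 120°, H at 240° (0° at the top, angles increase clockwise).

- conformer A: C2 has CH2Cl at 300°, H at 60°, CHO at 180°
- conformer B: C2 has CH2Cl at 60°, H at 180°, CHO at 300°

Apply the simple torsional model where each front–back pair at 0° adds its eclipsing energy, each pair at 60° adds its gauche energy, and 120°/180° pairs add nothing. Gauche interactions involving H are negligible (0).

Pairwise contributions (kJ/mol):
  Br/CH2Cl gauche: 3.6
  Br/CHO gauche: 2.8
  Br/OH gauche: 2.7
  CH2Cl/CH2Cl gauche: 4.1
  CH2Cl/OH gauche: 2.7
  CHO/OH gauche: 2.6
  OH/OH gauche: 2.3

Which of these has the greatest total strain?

B

A (staggered): Br–CH2Cl gauche, OH–CHO gauche; 3.6 + 2.6 = 6.2 kJ/mol.
B (staggered): Br–CH2Cl gauche, Br–CHO gauche, OH–CH2Cl gauche; 3.6 + 2.8 + 2.7 = 9.1 kJ/mol.
B has the highest total (9.1 kJ/mol).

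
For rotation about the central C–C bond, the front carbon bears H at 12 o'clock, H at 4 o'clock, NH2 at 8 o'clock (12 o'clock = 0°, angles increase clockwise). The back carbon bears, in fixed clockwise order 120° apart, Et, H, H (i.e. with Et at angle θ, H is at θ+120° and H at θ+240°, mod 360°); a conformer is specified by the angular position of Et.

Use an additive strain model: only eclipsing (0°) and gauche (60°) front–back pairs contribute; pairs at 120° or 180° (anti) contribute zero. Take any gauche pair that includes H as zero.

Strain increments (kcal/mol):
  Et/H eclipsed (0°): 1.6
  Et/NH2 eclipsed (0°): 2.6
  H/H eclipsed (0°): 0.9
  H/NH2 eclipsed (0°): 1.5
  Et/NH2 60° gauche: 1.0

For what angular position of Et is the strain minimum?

Et at 0° is eclipsed. H at 0° is eclipsed with Et at 0° (1.6); H at 120° is eclipsed with H at 120° (0.9); NH2 at 240° is eclipsed with H at 240° (1.5). Total 4.0 kcal/mol.
Et at 60° (staggered): no non-H gauche contacts → 0.0 kcal/mol.
Et at 120° is eclipsed. H at 0° is eclipsed with H at 0° (0.9); H at 120° is eclipsed with Et at 120° (1.6); NH2 at 240° is eclipsed with H at 240° (1.5). Total 4.0 kcal/mol.
Et at 180° is staggered. NH2 at 240° is gauche with Et at 180° (1.0). Total 1.0 kcal/mol.
Et at 240° is eclipsed. H at 0° is eclipsed with H at 0° (0.9); H at 120° is eclipsed with H at 120° (0.9); NH2 at 240° is eclipsed with Et at 240° (2.6). Total 4.4 kcal/mol.
Et at 300° is staggered. NH2 at 240° is gauche with Et at 300° (1.0). Total 1.0 kcal/mol.
The minimum (0.0 kcal/mol) occurs with Et at 60°.

60°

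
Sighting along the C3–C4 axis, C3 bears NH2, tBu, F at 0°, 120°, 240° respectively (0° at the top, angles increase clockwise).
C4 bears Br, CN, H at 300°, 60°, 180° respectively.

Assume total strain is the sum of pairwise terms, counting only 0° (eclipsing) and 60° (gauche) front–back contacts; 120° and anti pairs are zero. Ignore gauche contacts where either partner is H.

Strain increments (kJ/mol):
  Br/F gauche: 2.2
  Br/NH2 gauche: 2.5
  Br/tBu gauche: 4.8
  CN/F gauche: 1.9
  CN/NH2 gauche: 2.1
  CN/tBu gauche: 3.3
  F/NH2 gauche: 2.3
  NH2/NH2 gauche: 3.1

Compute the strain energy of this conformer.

10.1 kJ/mol

This conformer (staggered): NH2(0°)/Br(300°) gauche 2.5; NH2(0°)/CN(60°) gauche 2.1; tBu(120°)/CN(60°) gauche 3.3; F(240°)/Br(300°) gauche 2.2 → 10.1 kJ/mol.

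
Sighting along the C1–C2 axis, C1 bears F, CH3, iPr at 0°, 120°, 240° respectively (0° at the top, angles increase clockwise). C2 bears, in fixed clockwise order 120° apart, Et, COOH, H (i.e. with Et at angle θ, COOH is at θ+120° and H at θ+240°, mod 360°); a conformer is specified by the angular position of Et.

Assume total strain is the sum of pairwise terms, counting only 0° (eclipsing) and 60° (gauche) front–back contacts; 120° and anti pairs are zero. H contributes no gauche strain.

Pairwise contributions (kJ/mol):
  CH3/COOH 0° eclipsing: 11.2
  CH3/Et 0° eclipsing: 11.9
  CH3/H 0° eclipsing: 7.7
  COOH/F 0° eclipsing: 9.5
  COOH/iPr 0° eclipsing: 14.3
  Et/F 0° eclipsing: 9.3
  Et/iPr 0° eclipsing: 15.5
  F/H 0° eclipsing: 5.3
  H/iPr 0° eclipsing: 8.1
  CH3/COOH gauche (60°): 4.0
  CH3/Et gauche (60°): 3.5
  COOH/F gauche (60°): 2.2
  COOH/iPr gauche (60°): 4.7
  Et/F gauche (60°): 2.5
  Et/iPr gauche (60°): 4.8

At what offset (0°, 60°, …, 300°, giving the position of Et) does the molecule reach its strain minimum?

300°

Et at 0° (eclipsed): F–Et eclipsed, CH3–COOH eclipsed, iPr–H eclipsed; 9.3 + 11.2 + 8.1 = 28.6 kJ/mol.
Et at 60° (staggered): F–Et gauche, CH3–Et gauche, CH3–COOH gauche, iPr–COOH gauche; 2.5 + 3.5 + 4.0 + 4.7 = 14.7 kJ/mol.
Et at 120° (eclipsed): F–H eclipsed, CH3–Et eclipsed, iPr–COOH eclipsed; 5.3 + 11.9 + 14.3 = 31.5 kJ/mol.
Et at 180° (staggered): F–COOH gauche, CH3–Et gauche, iPr–Et gauche, iPr–COOH gauche; 2.2 + 3.5 + 4.8 + 4.7 = 15.2 kJ/mol.
Et at 240° (eclipsed): F–COOH eclipsed, CH3–H eclipsed, iPr–Et eclipsed; 9.5 + 7.7 + 15.5 = 32.7 kJ/mol.
Et at 300° (staggered): F–Et gauche, F–COOH gauche, CH3–COOH gauche, iPr–Et gauche; 2.5 + 2.2 + 4.0 + 4.8 = 13.5 kJ/mol.
The minimum (13.5 kJ/mol) occurs with Et at 300°.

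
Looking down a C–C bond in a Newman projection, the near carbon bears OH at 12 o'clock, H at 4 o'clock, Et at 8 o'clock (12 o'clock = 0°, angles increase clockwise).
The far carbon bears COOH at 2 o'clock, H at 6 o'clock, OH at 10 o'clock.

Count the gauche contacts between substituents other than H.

3

Non-H gauche pairs: OH(0°)/COOH(60°); OH(0°)/OH(300°); Et(240°)/OH(300°) — 3 interactions.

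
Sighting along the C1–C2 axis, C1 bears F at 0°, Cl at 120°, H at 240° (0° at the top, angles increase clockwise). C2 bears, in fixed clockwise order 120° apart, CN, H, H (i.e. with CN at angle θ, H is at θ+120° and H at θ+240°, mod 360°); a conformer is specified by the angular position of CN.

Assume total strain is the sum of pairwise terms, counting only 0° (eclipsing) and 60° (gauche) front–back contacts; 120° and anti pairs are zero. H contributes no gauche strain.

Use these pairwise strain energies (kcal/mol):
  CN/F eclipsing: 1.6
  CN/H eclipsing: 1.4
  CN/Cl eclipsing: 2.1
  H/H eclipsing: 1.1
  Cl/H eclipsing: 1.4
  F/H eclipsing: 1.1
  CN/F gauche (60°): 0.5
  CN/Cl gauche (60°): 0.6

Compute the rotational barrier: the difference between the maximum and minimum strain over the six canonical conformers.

3.8 kcal/mol

CN at 0° (eclipsed): F–CN eclipsed, Cl–H eclipsed, H–H eclipsed; 1.6 + 1.4 + 1.1 = 4.1 kcal/mol.
CN at 60° (staggered): F–CN gauche, Cl–CN gauche; 0.5 + 0.6 = 1.1 kcal/mol.
CN at 120° (eclipsed): F–H eclipsed, Cl–CN eclipsed, H–H eclipsed; 1.1 + 2.1 + 1.1 = 4.3 kcal/mol.
CN at 180° (staggered): Cl–CN gauche; 0.6 = 0.6 kcal/mol.
CN at 240° (eclipsed): F–H eclipsed, Cl–H eclipsed, H–CN eclipsed; 1.1 + 1.4 + 1.4 = 3.9 kcal/mol.
CN at 300° (staggered): F–CN gauche; 0.5 = 0.5 kcal/mol.
Max at 120° (4.3 kcal/mol), min at 300° (0.5 kcal/mol); barrier = 3.8 kcal/mol.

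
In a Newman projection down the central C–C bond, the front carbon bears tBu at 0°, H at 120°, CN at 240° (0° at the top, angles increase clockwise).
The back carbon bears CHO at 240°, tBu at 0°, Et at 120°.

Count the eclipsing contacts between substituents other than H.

2

Non-H eclipsing pairs: tBu(0°)/tBu(0°); CN(240°)/CHO(240°) — 2 interactions.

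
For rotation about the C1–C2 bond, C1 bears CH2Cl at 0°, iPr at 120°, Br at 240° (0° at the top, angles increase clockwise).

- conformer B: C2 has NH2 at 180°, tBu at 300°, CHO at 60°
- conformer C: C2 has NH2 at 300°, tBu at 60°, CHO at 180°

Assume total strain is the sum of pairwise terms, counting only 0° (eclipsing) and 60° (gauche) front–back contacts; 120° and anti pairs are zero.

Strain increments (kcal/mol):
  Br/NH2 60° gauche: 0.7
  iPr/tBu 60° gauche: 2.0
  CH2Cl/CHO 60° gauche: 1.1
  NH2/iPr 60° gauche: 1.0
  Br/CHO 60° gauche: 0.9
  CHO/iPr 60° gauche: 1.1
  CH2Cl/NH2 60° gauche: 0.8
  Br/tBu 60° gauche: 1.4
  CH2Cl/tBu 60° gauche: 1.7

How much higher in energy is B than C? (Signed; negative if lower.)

B (staggered): CH2Cl–tBu gauche, CH2Cl–CHO gauche, iPr–NH2 gauche, iPr–CHO gauche, Br–NH2 gauche, Br–tBu gauche; 1.7 + 1.1 + 1.0 + 1.1 + 0.7 + 1.4 = 7.0 kcal/mol.
C (staggered): CH2Cl–NH2 gauche, CH2Cl–tBu gauche, iPr–tBu gauche, iPr–CHO gauche, Br–NH2 gauche, Br–CHO gauche; 0.8 + 1.7 + 2.0 + 1.1 + 0.7 + 0.9 = 7.2 kcal/mol.
E(B) − E(C) = 7.0 − 7.2 = -0.2 kcal/mol.

-0.2 kcal/mol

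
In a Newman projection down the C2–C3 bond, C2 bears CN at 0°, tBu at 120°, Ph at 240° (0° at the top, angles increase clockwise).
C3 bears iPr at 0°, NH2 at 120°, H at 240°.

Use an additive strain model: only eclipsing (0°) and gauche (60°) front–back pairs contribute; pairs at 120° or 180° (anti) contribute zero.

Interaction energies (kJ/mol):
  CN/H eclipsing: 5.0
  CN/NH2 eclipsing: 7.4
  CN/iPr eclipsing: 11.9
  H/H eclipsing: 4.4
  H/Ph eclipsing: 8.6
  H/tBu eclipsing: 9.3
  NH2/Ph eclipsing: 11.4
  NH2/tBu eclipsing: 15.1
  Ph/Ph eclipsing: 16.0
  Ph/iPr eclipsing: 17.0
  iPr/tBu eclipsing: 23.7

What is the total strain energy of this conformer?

35.6 kJ/mol

This conformer (eclipsed): CN–iPr eclipsed, tBu–NH2 eclipsed, Ph–H eclipsed; 11.9 + 15.1 + 8.6 = 35.6 kJ/mol.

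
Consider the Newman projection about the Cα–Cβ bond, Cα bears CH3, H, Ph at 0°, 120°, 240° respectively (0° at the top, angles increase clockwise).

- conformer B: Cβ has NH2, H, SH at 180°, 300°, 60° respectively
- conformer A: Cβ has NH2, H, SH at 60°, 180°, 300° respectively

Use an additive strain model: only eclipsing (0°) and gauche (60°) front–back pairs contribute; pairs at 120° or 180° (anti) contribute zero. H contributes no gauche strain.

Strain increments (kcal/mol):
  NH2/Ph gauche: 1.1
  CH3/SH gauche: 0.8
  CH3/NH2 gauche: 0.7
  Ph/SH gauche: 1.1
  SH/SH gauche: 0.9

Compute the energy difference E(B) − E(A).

-0.7 kcal/mol

B (staggered): CH3(0°)/SH(60°) gauche 0.8; Ph(240°)/NH2(180°) gauche 1.1 → 1.9 kcal/mol.
A (staggered): CH3(0°)/NH2(60°) gauche 0.7; CH3(0°)/SH(300°) gauche 0.8; Ph(240°)/SH(300°) gauche 1.1 → 2.6 kcal/mol.
E(B) − E(A) = 1.9 − 2.6 = -0.7 kcal/mol.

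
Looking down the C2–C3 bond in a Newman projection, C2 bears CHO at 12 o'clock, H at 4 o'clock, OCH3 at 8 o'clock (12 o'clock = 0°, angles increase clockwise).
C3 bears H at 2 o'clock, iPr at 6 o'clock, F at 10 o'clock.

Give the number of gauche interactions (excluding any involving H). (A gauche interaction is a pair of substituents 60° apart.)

Non-H gauche pairs: CHO(0°)/F(300°); OCH3(240°)/iPr(180°); OCH3(240°)/F(300°) — 3 interactions.

3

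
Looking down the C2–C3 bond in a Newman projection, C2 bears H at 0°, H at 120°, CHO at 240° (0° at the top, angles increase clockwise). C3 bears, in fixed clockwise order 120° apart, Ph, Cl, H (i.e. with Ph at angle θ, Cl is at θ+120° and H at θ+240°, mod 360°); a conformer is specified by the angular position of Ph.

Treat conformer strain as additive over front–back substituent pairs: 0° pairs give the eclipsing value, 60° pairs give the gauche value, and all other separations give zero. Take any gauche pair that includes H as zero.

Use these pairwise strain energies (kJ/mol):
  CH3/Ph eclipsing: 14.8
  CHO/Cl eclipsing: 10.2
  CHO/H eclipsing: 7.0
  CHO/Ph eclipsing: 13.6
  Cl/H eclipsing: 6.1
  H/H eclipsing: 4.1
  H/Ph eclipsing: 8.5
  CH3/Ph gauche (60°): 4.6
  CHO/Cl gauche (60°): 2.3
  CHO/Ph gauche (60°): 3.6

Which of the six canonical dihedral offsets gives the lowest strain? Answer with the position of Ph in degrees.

Ph at 0° (eclipsed): H(0°)/Ph(0°) eclipsed 8.5; H(120°)/Cl(120°) eclipsed 6.1; CHO(240°)/H(240°) eclipsed 7.0 → 21.6 kJ/mol.
Ph at 60° (staggered): CHO(240°)/Cl(180°) gauche 2.3 → 2.3 kJ/mol.
Ph at 120° (eclipsed): H(0°)/H(0°) eclipsed 4.1; H(120°)/Ph(120°) eclipsed 8.5; CHO(240°)/Cl(240°) eclipsed 10.2 → 22.8 kJ/mol.
Ph at 180° (staggered): CHO(240°)/Ph(180°) gauche 3.6; CHO(240°)/Cl(300°) gauche 2.3 → 5.9 kJ/mol.
Ph at 240° (eclipsed): H(0°)/Cl(0°) eclipsed 6.1; H(120°)/H(120°) eclipsed 4.1; CHO(240°)/Ph(240°) eclipsed 13.6 → 23.8 kJ/mol.
Ph at 300° (staggered): CHO(240°)/Ph(300°) gauche 3.6 → 3.6 kJ/mol.
The minimum (2.3 kJ/mol) occurs with Ph at 60°.

60°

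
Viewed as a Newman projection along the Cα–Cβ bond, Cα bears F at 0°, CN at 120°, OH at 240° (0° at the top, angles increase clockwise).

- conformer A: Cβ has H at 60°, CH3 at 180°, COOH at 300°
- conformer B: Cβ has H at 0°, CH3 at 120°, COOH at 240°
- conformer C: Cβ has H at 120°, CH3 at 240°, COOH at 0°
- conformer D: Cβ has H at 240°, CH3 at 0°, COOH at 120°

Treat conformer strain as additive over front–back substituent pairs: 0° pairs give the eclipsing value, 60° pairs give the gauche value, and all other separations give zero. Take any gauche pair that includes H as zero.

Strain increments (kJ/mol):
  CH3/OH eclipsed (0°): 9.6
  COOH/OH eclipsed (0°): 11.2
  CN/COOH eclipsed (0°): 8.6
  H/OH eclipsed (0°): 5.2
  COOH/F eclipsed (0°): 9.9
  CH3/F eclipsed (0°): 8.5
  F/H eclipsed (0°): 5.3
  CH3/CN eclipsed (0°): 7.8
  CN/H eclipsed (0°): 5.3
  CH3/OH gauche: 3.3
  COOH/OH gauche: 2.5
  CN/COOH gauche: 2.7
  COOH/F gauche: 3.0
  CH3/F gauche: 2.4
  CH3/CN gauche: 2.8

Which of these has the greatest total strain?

C

A (staggered): F–COOH gauche, CN–CH3 gauche, OH–CH3 gauche, OH–COOH gauche; 3.0 + 2.8 + 3.3 + 2.5 = 11.6 kJ/mol.
B (eclipsed): F–H eclipsed, CN–CH3 eclipsed, OH–COOH eclipsed; 5.3 + 7.8 + 11.2 = 24.3 kJ/mol.
C (eclipsed): F–COOH eclipsed, CN–H eclipsed, OH–CH3 eclipsed; 9.9 + 5.3 + 9.6 = 24.8 kJ/mol.
D (eclipsed): F–CH3 eclipsed, CN–COOH eclipsed, OH–H eclipsed; 8.5 + 8.6 + 5.2 = 22.3 kJ/mol.
C has the highest total (24.8 kJ/mol).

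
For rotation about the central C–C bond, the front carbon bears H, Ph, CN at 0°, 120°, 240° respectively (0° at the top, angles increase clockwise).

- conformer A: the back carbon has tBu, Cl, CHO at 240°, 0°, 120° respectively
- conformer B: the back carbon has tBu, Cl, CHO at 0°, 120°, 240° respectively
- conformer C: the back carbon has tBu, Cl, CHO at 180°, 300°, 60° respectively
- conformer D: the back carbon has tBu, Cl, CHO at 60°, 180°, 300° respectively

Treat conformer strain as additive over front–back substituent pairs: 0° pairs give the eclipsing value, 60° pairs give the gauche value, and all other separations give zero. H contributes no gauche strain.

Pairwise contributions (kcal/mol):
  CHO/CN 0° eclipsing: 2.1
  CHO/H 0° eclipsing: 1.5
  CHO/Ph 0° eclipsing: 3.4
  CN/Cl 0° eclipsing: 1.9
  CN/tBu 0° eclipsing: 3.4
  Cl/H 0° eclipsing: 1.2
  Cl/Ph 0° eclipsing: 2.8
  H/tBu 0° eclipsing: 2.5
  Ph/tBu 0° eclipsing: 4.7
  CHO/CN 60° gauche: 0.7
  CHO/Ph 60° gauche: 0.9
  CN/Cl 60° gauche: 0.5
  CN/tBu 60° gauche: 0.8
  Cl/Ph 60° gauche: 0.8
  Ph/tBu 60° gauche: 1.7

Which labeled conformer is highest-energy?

A is eclipsed. H at 0° is eclipsed with Cl at 0° (1.2); Ph at 120° is eclipsed with CHO at 120° (3.4); CN at 240° is eclipsed with tBu at 240° (3.4). Total 8.0 kcal/mol.
B is eclipsed. H at 0° is eclipsed with tBu at 0° (2.5); Ph at 120° is eclipsed with Cl at 120° (2.8); CN at 240° is eclipsed with CHO at 240° (2.1). Total 7.4 kcal/mol.
C is staggered. Ph at 120° is gauche with tBu at 180° (1.7); Ph at 120° is gauche with CHO at 60° (0.9); CN at 240° is gauche with tBu at 180° (0.8); CN at 240° is gauche with Cl at 300° (0.5). Total 3.9 kcal/mol.
D is staggered. Ph at 120° is gauche with tBu at 60° (1.7); Ph at 120° is gauche with Cl at 180° (0.8); CN at 240° is gauche with Cl at 180° (0.5); CN at 240° is gauche with CHO at 300° (0.7). Total 3.7 kcal/mol.
A has the highest total (8.0 kcal/mol).

A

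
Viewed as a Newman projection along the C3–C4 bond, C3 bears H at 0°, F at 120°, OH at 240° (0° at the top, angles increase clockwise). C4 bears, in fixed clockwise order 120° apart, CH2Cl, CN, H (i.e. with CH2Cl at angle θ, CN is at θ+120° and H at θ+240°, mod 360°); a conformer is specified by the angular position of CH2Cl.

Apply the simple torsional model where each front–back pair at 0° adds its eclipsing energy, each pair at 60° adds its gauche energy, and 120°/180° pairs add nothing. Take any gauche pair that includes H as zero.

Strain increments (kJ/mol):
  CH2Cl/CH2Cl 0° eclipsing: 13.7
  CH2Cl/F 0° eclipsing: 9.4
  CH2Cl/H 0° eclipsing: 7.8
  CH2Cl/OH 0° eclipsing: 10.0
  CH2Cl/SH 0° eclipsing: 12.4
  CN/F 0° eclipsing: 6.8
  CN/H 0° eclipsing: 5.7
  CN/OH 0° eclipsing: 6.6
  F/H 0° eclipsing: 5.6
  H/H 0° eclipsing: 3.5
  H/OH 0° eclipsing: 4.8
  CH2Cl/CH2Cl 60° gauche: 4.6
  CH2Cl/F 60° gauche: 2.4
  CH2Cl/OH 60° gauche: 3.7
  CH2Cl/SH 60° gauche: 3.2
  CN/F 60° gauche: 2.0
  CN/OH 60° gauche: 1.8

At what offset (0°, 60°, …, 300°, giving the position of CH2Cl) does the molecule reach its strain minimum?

CH2Cl at 0° (eclipsed): H–CH2Cl eclipsed, F–CN eclipsed, OH–H eclipsed; 7.8 + 6.8 + 4.8 = 19.4 kJ/mol.
CH2Cl at 60° (staggered): F–CH2Cl gauche, F–CN gauche, OH–CN gauche; 2.4 + 2.0 + 1.8 = 6.2 kJ/mol.
CH2Cl at 120° (eclipsed): H–H eclipsed, F–CH2Cl eclipsed, OH–CN eclipsed; 3.5 + 9.4 + 6.6 = 19.5 kJ/mol.
CH2Cl at 180° (staggered): F–CH2Cl gauche, OH–CH2Cl gauche, OH–CN gauche; 2.4 + 3.7 + 1.8 = 7.9 kJ/mol.
CH2Cl at 240° (eclipsed): H–CN eclipsed, F–H eclipsed, OH–CH2Cl eclipsed; 5.7 + 5.6 + 10.0 = 21.3 kJ/mol.
CH2Cl at 300° (staggered): F–CN gauche, OH–CH2Cl gauche; 2.0 + 3.7 = 5.7 kJ/mol.
The minimum (5.7 kJ/mol) occurs with CH2Cl at 300°.

300°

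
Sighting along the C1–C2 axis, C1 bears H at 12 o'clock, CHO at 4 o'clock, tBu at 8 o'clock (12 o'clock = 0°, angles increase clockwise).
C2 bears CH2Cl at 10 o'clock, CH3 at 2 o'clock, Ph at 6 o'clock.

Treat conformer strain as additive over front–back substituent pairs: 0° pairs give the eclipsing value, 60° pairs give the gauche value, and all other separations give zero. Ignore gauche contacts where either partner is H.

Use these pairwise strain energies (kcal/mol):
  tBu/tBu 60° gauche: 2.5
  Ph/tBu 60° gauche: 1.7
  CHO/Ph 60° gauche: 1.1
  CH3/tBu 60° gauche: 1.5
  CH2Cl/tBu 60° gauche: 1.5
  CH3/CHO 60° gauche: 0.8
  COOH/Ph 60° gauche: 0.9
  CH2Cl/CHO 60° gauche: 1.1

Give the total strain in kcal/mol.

This conformer is staggered. CHO at 120° is gauche with CH3 at 60° (0.8); CHO at 120° is gauche with Ph at 180° (1.1); tBu at 240° is gauche with CH2Cl at 300° (1.5); tBu at 240° is gauche with Ph at 180° (1.7). Total 5.1 kcal/mol.

5.1 kcal/mol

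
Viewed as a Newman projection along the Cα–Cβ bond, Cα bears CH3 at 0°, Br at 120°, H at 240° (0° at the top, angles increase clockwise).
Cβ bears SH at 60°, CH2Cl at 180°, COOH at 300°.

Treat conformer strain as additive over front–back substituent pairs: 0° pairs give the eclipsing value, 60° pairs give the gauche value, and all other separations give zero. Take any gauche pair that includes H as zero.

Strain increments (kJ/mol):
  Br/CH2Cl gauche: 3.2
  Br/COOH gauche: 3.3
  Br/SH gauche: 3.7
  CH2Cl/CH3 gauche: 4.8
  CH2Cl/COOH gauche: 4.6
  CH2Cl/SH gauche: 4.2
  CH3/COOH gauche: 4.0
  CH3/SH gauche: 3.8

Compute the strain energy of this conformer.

This conformer (staggered): CH3(0°)/SH(60°) gauche 3.8; CH3(0°)/COOH(300°) gauche 4.0; Br(120°)/SH(60°) gauche 3.7; Br(120°)/CH2Cl(180°) gauche 3.2 → 14.7 kJ/mol.

14.7 kJ/mol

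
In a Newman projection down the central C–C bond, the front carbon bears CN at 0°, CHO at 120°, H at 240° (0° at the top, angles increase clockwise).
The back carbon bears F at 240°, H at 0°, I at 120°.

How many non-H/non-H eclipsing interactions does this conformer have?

Non-H eclipsing pairs: CHO(120°)/I(120°) — 1 interaction.

1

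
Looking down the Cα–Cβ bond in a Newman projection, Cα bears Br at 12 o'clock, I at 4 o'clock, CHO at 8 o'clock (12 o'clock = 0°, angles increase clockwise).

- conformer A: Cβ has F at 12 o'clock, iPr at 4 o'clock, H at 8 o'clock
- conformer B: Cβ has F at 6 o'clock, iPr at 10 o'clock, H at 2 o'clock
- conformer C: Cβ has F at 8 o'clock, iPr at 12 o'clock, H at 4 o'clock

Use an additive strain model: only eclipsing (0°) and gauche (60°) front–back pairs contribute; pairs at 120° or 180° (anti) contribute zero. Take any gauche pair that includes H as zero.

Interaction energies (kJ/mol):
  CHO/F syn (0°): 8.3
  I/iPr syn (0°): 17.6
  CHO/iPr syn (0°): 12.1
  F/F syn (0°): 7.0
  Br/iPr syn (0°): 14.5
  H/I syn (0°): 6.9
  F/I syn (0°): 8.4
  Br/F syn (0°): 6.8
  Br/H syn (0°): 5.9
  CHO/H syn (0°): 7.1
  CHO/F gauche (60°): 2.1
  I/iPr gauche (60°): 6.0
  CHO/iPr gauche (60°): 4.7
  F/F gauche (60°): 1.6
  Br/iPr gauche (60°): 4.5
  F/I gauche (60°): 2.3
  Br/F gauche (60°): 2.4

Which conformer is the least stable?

A

A (eclipsed): Br(0°)/F(0°) eclipsed 6.8; I(120°)/iPr(120°) eclipsed 17.6; CHO(240°)/H(240°) eclipsed 7.1 → 31.5 kJ/mol.
B (staggered): Br(0°)/iPr(300°) gauche 4.5; I(120°)/F(180°) gauche 2.3; CHO(240°)/F(180°) gauche 2.1; CHO(240°)/iPr(300°) gauche 4.7 → 13.6 kJ/mol.
C (eclipsed): Br(0°)/iPr(0°) eclipsed 14.5; I(120°)/H(120°) eclipsed 6.9; CHO(240°)/F(240°) eclipsed 8.3 → 29.7 kJ/mol.
A has the highest total (31.5 kJ/mol).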